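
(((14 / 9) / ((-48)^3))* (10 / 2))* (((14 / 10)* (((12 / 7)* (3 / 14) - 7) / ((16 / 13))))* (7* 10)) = 147875 / 3981312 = 0.04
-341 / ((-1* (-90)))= -341 / 90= -3.79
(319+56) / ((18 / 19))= 2375 / 6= 395.83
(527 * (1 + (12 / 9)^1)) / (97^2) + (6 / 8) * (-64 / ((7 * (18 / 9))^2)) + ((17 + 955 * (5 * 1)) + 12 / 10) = 33147136003 / 6915615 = 4793.09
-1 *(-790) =790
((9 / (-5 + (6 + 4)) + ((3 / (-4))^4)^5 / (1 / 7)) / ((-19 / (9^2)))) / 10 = -0.78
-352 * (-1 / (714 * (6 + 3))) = 176 / 3213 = 0.05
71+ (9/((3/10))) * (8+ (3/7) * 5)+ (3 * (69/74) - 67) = 161141/518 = 311.08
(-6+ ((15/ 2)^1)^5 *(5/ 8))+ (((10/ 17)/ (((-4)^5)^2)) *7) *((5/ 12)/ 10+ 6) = 14825.54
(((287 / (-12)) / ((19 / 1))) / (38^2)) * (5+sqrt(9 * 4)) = -3157 / 329232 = -0.01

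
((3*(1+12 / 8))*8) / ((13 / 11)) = 660 / 13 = 50.77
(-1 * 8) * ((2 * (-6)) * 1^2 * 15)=1440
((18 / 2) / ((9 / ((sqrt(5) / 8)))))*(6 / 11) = 3*sqrt(5) / 44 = 0.15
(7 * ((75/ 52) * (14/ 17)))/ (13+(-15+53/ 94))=-5.79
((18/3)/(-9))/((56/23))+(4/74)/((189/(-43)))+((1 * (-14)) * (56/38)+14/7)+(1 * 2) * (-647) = -697773737/531468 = -1312.92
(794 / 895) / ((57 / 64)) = 50816 / 51015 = 1.00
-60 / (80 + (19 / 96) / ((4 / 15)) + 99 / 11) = -2560 / 3829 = -0.67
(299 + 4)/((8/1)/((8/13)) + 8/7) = 707/33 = 21.42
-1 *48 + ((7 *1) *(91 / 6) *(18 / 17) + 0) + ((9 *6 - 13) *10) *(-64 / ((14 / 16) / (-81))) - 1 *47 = 289061912 / 119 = 2429091.70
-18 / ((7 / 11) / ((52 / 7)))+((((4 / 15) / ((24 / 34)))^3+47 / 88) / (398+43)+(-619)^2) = 1354259446118219 / 3536379000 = 382950.88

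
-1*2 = -2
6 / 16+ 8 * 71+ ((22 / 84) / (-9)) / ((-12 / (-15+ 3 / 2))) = 568.34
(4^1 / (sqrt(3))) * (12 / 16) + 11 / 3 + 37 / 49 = 6.15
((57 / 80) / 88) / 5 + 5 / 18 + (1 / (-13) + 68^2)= 19044315469 / 4118400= 4624.20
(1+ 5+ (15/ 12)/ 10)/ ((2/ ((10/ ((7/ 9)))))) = 315/ 8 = 39.38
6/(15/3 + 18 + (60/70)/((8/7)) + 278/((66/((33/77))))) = 1848/7871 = 0.23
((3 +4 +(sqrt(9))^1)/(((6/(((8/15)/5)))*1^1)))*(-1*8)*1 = -64/45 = -1.42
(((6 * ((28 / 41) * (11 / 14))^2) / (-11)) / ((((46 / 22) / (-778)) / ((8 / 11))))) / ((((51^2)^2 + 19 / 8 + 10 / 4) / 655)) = 2870010880 / 697501745987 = 0.00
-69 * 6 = -414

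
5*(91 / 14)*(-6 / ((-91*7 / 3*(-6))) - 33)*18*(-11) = 10406880 / 49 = 212385.31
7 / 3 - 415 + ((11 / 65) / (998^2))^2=-5188830965906088437 / 12573903794602800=-412.67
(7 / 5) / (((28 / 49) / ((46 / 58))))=1127 / 580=1.94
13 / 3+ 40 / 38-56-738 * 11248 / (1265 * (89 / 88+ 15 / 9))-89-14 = -2603.95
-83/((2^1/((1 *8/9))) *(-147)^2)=-332/194481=-0.00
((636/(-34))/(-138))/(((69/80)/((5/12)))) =5300/80937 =0.07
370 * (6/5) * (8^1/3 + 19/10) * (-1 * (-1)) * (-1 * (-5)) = 10138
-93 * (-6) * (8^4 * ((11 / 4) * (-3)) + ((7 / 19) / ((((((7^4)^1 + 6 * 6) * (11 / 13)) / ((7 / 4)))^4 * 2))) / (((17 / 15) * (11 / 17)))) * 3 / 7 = -8081115.43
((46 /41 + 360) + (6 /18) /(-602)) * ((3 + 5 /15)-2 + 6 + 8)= 615010685 /111069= 5537.19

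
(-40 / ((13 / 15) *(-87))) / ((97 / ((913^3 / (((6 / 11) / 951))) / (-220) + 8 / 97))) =-117007401169665 / 3547193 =-32985913.42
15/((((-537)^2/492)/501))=410820/32041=12.82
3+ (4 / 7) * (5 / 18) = 3.16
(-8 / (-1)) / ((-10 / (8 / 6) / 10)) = -32 / 3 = -10.67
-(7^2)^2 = -2401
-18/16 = -9/8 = -1.12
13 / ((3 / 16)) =208 / 3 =69.33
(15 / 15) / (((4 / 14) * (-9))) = -7 / 18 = -0.39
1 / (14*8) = 1 / 112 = 0.01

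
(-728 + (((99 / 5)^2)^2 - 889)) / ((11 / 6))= 51844896 / 625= 82951.83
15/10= 3/2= 1.50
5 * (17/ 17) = 5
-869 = -869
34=34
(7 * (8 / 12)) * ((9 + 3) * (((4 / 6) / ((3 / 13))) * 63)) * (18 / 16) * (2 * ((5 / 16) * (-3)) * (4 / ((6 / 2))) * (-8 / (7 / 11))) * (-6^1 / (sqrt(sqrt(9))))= -720720 * sqrt(3)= -1248323.66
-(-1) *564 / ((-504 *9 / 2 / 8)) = -376 / 189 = -1.99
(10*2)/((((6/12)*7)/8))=320/7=45.71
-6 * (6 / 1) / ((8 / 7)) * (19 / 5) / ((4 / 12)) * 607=-2179737 / 10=-217973.70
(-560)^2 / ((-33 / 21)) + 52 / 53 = -116345028 / 583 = -199562.66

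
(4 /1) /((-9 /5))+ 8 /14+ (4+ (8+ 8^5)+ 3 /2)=4130261 /126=32779.85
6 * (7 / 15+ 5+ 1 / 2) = 179 / 5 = 35.80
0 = 0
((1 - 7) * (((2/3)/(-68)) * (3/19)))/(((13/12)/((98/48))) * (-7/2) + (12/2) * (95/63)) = 0.00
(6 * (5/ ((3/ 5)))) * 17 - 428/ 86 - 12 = 35820/ 43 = 833.02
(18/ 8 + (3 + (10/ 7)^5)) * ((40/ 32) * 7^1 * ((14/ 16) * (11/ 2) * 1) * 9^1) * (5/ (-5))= -372708765/ 87808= -4244.59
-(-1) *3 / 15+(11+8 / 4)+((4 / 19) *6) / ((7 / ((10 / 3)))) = 9178 / 665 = 13.80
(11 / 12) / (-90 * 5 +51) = -11 / 4788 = -0.00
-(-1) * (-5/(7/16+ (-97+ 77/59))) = 4720/89923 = 0.05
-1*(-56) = 56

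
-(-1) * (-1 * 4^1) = -4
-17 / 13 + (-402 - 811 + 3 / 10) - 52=-164581 / 130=-1266.01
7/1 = 7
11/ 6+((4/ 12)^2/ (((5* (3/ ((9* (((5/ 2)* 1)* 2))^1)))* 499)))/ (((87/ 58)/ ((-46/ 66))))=543319/ 296406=1.83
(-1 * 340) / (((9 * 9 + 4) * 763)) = -4 / 763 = -0.01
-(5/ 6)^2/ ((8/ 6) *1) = -25/ 48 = -0.52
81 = 81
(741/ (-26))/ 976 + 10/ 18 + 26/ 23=669449/ 404064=1.66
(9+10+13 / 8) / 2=165 / 16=10.31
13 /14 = 0.93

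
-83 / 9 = -9.22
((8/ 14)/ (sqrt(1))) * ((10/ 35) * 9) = 72/ 49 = 1.47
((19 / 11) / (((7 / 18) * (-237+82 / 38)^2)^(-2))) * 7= 33990096103368412 / 6111369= 5561781018.85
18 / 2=9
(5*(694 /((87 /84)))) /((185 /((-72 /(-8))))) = 174888 /1073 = 162.99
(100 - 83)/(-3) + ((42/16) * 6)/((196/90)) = 263/168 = 1.57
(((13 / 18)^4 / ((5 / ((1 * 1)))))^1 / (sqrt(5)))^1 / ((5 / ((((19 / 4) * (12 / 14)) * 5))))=542659 * sqrt(5) / 12247200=0.10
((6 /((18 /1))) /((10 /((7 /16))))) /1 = 7 /480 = 0.01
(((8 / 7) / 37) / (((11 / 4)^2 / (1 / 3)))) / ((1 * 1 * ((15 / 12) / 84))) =2048 / 22385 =0.09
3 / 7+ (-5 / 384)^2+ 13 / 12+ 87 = 91361455 / 1032192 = 88.51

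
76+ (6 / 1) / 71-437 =-25625 / 71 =-360.92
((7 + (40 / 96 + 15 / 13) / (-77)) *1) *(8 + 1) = 35931 / 572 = 62.82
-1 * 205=-205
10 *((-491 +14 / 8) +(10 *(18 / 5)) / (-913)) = -8934425 / 1826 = -4892.89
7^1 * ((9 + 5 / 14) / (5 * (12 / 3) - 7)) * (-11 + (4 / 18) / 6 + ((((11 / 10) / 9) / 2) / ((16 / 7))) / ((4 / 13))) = -49239887 / 898560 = -54.80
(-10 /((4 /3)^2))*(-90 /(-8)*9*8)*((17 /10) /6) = -20655 /16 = -1290.94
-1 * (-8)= 8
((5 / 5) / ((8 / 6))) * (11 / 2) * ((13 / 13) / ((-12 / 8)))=-11 / 4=-2.75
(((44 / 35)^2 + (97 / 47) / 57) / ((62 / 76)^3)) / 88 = 1915238209 / 56602155225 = 0.03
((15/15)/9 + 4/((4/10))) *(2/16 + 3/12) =91/24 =3.79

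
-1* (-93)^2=-8649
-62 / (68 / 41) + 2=-1203 / 34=-35.38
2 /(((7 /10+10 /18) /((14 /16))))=315 /226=1.39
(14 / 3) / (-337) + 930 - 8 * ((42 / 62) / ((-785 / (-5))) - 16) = 5205690160 / 4920537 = 1057.95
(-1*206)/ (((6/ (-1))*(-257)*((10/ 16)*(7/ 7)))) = -824/ 3855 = -0.21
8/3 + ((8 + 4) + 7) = 65/3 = 21.67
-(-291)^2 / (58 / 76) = -3217878 / 29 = -110961.31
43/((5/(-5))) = -43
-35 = -35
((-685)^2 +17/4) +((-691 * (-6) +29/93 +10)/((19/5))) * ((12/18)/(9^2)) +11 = 805946852621/1717524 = 469249.25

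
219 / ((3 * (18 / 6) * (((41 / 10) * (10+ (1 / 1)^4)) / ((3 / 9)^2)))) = 730 / 12177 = 0.06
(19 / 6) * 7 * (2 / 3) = 133 / 9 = 14.78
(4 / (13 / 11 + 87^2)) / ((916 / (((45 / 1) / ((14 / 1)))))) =495 / 266970032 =0.00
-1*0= 0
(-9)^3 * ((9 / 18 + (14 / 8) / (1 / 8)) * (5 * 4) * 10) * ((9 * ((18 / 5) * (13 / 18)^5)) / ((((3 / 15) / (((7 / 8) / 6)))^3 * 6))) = -2308282169375 / 2654208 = -869668.91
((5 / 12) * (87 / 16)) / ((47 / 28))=1015 / 752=1.35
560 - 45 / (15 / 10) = 530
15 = 15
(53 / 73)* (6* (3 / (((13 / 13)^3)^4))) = 954 / 73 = 13.07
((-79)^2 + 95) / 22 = 288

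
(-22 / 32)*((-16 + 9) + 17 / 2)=-33 / 32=-1.03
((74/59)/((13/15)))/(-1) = -1110/767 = -1.45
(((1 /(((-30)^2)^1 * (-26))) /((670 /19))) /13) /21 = -19 /4280094000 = -0.00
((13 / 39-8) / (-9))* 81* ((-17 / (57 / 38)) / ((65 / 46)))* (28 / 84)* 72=-863328 / 65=-13281.97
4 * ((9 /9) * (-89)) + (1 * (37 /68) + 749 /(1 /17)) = 841673 /68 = 12377.54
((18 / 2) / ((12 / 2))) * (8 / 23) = 12 / 23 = 0.52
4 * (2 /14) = 4 /7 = 0.57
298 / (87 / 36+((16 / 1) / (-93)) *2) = 36952 / 257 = 143.78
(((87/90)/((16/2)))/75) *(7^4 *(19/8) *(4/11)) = 1322951/396000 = 3.34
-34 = -34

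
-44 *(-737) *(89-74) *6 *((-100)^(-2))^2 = 72963 / 2500000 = 0.03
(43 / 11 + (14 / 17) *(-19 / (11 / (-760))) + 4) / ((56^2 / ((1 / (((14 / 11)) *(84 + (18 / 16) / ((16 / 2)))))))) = 203639 / 62799870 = 0.00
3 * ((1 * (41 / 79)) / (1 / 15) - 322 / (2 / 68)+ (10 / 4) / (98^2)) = -49803096663 / 1517432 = -32820.64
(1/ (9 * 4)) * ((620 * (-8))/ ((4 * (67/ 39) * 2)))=-2015/ 201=-10.02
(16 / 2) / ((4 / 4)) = 8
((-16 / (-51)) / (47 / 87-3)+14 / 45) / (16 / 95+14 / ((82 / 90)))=5852627 / 495271863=0.01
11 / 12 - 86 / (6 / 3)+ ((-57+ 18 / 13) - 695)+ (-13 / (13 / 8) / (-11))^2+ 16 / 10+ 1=-74519597 / 94380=-789.57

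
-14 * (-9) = 126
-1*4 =-4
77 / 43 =1.79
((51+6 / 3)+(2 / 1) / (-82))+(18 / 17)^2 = 640992 / 11849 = 54.10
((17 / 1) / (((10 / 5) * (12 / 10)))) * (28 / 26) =595 / 78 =7.63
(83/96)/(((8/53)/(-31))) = -136369/768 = -177.56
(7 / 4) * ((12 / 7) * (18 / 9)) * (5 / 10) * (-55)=-165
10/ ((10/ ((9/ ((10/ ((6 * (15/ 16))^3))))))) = 164025/ 1024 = 160.18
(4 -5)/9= -0.11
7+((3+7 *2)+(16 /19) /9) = 4120 /171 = 24.09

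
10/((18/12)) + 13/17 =379/51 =7.43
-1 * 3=-3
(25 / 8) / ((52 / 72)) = 225 / 52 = 4.33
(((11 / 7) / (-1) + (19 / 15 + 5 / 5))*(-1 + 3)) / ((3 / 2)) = 292 / 315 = 0.93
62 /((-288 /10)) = -155 /72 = -2.15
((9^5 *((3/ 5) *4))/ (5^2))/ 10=354294/ 625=566.87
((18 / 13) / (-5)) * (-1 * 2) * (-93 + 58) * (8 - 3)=-1260 / 13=-96.92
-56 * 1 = -56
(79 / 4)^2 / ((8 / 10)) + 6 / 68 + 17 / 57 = 30261613 / 62016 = 487.96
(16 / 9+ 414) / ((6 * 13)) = 1871 / 351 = 5.33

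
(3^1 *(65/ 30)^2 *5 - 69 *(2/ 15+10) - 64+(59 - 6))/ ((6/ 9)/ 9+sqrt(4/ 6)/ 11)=41803443/ 20 - 34202817 *sqrt(6)/ 40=-4314.09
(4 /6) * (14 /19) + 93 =5329 /57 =93.49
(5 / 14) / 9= 5 / 126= 0.04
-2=-2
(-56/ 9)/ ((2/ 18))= -56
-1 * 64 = -64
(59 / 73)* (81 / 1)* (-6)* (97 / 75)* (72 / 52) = -16688268 / 23725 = -703.40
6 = 6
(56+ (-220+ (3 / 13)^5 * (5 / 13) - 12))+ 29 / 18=-15151331581 / 86882562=-174.39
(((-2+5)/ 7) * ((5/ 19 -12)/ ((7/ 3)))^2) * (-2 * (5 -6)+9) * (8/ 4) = 29539026/ 123823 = 238.56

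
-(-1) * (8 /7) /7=8 /49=0.16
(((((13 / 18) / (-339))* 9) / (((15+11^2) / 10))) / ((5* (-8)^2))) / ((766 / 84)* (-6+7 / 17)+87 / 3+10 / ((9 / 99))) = -91 / 1818443008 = -0.00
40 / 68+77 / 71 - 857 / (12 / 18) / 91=-2735739 / 219674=-12.45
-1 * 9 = -9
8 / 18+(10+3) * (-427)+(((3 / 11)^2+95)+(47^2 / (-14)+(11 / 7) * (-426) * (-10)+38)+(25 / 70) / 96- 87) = 503494903 / 487872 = 1032.02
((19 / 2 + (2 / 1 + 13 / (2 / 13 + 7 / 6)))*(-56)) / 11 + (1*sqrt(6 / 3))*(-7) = -123116 / 1133 - 7*sqrt(2) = -118.56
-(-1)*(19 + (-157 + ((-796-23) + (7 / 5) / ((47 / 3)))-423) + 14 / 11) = -3563779 / 2585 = -1378.64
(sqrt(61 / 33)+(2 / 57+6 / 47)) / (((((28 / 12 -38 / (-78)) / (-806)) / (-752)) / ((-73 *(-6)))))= 16007701632 / 1045+1725600864 *sqrt(2013) / 605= 143287989.46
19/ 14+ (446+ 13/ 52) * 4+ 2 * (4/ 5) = 125157/ 70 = 1787.96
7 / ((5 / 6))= 8.40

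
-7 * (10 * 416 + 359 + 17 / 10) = -316449 / 10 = -31644.90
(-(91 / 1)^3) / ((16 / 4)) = -188392.75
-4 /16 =-1 /4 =-0.25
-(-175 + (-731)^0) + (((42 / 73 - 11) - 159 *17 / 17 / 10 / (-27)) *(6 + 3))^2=4268598241 / 532900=8010.13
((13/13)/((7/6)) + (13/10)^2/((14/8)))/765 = 319/133875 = 0.00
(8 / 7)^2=64 / 49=1.31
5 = 5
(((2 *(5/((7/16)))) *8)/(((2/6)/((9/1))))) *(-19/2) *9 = -2954880/7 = -422125.71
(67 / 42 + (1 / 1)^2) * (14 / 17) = 109 / 51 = 2.14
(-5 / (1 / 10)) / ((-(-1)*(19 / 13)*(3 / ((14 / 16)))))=-2275 / 228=-9.98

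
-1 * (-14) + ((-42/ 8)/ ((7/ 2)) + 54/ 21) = 211/ 14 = 15.07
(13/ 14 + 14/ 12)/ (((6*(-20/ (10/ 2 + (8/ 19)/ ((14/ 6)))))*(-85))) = 0.00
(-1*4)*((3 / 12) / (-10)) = 1 / 10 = 0.10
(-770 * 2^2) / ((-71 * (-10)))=-308 / 71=-4.34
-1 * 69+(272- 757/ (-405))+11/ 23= 1912811/ 9315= 205.35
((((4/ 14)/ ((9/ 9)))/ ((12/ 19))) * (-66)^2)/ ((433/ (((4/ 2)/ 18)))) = 4598/ 9093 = 0.51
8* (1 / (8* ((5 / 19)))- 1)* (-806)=16926 / 5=3385.20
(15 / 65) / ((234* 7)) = 1 / 7098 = 0.00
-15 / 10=-3 / 2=-1.50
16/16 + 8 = 9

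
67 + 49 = 116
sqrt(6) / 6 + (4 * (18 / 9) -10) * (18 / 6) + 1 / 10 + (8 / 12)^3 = -1513 / 270 + sqrt(6) / 6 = -5.20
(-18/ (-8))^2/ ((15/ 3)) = 81/ 80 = 1.01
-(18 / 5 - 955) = 4757 / 5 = 951.40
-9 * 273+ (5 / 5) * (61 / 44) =-108047 / 44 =-2455.61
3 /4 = 0.75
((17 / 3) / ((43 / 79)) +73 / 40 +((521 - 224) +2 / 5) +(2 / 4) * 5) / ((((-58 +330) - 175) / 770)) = 124017817 / 50052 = 2477.78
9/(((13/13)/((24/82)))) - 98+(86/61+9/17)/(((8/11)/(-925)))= -871376285/340136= -2561.85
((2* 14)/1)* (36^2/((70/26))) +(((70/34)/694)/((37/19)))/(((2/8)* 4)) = 29418363517/2182630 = 13478.40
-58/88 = -29/44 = -0.66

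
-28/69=-0.41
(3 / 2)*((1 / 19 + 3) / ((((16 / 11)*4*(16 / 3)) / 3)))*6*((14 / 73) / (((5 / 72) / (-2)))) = -1627857 / 110960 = -14.67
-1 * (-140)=140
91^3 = 753571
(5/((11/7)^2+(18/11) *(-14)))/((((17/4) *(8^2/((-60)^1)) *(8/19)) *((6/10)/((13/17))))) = 16641625/101885216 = 0.16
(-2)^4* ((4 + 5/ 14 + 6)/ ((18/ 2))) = 1160/ 63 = 18.41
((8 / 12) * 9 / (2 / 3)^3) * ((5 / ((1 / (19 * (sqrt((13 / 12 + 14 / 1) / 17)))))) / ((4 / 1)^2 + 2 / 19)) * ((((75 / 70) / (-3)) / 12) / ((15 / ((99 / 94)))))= -0.24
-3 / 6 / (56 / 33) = -33 / 112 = -0.29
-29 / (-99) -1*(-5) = 524 / 99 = 5.29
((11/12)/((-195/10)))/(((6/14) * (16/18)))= -77/624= -0.12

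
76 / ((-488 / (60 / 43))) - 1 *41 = -108113 / 2623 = -41.22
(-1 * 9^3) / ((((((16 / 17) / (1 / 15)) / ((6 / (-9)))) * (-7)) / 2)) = -9.84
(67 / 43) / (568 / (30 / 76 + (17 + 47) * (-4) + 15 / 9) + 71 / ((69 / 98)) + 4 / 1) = 133831227 / 8812814654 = 0.02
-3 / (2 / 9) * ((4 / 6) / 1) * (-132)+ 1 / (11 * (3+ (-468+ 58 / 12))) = 36080742 / 30371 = 1188.00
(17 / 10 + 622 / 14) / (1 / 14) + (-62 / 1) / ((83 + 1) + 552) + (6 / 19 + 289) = 28246903 / 30210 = 935.02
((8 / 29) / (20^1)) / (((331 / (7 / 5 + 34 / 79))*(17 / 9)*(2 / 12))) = 78084 / 322286425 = 0.00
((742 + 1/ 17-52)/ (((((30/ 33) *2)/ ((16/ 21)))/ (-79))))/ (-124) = 10194239/ 55335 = 184.23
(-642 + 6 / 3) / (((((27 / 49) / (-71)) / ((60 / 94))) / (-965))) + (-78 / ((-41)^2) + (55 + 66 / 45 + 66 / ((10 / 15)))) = -180591832551998 / 3555315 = -50794889.50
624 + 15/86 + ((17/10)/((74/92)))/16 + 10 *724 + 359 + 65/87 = 91067906611/11073360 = 8224.05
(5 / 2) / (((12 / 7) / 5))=175 / 24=7.29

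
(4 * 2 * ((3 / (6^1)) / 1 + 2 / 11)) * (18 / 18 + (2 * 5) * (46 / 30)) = 980 / 11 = 89.09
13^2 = 169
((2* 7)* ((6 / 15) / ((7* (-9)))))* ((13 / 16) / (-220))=13 / 39600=0.00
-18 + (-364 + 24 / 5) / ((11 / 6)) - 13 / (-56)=-658181 / 3080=-213.70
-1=-1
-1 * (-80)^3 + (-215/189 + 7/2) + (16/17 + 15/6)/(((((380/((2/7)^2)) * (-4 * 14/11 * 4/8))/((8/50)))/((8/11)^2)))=4211774057375449/8226083250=512002.36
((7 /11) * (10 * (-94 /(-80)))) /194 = 329 /8536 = 0.04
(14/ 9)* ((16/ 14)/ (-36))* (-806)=3224/ 81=39.80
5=5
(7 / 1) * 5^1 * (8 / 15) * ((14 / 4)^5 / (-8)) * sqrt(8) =-117649 * sqrt(2) / 48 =-3466.27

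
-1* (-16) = 16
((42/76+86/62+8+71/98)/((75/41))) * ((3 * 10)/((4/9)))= 11357082/28861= 393.51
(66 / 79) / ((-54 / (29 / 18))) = -319 / 12798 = -0.02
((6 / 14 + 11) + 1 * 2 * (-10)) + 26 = 122 / 7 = 17.43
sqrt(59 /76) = 0.88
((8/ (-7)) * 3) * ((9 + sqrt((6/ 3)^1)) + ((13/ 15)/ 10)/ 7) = -37852/ 1225 - 24 * sqrt(2)/ 7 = -35.75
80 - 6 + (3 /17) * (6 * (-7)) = 1132 /17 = 66.59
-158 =-158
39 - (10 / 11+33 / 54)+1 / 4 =14941 / 396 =37.73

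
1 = 1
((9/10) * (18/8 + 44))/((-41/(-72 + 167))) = -31635/328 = -96.45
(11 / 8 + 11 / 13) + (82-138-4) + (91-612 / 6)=-7153 / 104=-68.78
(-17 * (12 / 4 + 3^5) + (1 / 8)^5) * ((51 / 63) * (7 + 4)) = -37239.71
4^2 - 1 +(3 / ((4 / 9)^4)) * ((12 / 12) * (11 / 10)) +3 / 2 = 101.08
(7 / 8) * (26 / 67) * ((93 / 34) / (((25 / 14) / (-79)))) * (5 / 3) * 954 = -744126201 / 11390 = -65331.54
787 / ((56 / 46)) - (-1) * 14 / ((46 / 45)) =425143 / 644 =660.16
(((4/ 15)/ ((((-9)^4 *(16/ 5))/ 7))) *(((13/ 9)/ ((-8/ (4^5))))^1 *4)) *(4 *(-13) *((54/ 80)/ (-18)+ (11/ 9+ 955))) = 26062076768/ 7971615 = 3269.36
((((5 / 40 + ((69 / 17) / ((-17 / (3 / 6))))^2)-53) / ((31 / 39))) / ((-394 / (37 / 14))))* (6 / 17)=152899678269 / 971159470288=0.16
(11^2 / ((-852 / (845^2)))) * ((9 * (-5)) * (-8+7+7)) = 3887866125 / 142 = 27379338.91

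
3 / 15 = 1 / 5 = 0.20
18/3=6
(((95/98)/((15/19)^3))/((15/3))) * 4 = 260642/165375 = 1.58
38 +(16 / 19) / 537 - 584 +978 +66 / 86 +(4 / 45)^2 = 432.78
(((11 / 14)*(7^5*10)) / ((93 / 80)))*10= 105644000 / 93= 1135956.99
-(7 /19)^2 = -49 /361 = -0.14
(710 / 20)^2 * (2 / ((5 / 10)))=5041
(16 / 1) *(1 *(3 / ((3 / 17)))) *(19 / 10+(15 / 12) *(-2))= -816 / 5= -163.20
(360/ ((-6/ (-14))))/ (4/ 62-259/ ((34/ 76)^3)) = -63967260/ 220278731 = -0.29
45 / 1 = 45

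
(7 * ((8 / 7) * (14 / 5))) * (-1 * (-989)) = 110768 / 5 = 22153.60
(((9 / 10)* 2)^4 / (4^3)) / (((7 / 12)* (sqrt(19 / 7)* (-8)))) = -19683* sqrt(133) / 10640000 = -0.02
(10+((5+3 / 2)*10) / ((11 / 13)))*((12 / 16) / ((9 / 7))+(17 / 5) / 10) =52907 / 660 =80.16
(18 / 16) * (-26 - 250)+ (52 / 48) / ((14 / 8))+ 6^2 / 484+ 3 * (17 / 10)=-3871297 / 12705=-304.71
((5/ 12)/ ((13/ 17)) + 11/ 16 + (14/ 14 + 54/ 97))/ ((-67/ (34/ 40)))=-2869889/ 81107520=-0.04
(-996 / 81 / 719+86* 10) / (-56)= -2086856 / 135891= -15.36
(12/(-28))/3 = -1/7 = -0.14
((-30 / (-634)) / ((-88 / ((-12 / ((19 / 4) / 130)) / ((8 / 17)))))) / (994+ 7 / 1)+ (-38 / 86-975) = -975.44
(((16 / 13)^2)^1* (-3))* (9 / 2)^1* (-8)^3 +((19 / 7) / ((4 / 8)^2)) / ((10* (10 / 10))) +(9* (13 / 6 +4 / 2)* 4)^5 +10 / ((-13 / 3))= 449170374424292 / 5915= 75937510469.03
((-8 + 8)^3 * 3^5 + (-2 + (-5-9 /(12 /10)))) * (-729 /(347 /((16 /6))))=28188 /347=81.23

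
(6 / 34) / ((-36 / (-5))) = 5 / 204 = 0.02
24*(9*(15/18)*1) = 180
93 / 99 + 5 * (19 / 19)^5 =196 / 33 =5.94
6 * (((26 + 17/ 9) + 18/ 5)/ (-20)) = -1417/ 150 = -9.45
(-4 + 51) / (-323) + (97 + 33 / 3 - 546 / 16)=190517 / 2584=73.73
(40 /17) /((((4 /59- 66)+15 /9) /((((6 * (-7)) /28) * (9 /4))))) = 0.12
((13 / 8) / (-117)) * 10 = -5 / 36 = -0.14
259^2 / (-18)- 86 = -68629 / 18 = -3812.72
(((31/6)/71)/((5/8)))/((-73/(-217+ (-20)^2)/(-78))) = 589992/25915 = 22.77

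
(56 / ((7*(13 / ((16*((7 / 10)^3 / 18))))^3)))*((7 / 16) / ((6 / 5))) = 282475249 / 7507560937500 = 0.00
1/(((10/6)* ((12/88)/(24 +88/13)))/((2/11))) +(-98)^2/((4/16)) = 499728/13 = 38440.62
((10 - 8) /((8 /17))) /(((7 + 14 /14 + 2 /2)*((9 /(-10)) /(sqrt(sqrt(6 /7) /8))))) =-85*14^(3 /4)*3^(1 /4) /4536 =-0.18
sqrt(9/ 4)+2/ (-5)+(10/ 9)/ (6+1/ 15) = 3503/ 2730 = 1.28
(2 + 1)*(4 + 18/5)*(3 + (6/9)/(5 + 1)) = 1064/15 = 70.93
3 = 3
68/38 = 1.79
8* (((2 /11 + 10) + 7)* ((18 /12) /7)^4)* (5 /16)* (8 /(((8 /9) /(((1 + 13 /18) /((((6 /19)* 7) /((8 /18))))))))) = 238545 /845152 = 0.28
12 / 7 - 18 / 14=3 / 7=0.43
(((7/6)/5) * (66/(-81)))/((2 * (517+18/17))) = -1309/7133670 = -0.00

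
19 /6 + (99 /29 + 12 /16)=2551 /348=7.33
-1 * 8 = -8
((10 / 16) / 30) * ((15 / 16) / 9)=5 / 2304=0.00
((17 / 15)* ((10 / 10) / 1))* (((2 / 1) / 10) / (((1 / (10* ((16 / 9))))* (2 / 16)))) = 4352 / 135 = 32.24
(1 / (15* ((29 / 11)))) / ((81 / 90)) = 22 / 783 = 0.03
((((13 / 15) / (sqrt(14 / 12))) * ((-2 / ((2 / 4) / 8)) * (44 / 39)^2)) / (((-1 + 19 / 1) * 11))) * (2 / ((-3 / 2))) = 11264 * sqrt(42) / 331695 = 0.22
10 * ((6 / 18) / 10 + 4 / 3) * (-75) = -1025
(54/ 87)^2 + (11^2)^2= 12313405/ 841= 14641.39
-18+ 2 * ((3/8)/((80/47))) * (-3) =-6183/320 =-19.32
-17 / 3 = -5.67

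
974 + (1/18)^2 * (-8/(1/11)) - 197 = 62915/81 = 776.73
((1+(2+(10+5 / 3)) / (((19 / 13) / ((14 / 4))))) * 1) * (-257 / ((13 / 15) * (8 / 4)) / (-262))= 4940825 / 258856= 19.09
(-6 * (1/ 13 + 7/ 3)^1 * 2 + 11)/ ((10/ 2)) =-233/ 65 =-3.58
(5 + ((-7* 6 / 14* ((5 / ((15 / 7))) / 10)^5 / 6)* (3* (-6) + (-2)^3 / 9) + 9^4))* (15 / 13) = 287197125719 / 37908000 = 7576.16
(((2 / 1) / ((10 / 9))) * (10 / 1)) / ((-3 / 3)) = -18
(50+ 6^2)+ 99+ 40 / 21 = 3925 / 21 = 186.90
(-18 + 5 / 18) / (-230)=319 / 4140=0.08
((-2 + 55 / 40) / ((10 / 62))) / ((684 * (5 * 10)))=-31 / 273600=-0.00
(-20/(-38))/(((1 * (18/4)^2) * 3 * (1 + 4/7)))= 280/50787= 0.01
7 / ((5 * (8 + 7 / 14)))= 14 / 85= 0.16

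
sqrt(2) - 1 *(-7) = sqrt(2) + 7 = 8.41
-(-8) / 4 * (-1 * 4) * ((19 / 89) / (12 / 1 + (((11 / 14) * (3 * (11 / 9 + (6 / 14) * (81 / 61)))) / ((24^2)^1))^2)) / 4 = -253432852420608 / 7122828906202817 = -0.04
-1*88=-88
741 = 741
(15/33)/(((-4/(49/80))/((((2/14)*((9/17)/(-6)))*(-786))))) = -8253/11968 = -0.69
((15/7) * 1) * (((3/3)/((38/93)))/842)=1395/223972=0.01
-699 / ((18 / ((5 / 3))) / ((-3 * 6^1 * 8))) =9320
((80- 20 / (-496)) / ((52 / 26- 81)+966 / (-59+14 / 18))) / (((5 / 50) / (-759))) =986832825 / 155279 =6355.22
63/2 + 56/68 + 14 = 1575/34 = 46.32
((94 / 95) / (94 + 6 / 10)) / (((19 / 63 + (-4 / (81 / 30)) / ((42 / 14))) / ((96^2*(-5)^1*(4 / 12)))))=818657280 / 979583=835.72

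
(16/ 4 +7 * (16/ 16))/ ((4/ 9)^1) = 99/ 4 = 24.75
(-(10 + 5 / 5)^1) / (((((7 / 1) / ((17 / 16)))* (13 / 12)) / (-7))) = 561 / 52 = 10.79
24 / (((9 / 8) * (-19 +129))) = 32 / 165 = 0.19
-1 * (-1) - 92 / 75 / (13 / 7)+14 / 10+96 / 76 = 55624 / 18525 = 3.00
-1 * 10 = -10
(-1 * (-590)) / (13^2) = 590 / 169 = 3.49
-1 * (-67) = 67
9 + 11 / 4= 47 / 4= 11.75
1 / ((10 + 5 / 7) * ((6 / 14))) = 49 / 225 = 0.22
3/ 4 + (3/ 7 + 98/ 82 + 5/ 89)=248265/ 102172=2.43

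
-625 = -625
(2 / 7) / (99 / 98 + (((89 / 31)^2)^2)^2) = 23880949048348 / 385870139171510597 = 0.00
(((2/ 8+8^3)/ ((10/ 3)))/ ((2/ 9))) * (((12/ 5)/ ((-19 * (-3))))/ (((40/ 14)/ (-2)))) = -387261/ 19000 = -20.38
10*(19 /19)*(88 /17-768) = -129680 /17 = -7628.24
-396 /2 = -198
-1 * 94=-94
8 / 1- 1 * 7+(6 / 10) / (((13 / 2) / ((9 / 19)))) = 1289 / 1235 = 1.04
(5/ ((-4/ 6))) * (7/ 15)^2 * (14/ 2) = -343/ 30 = -11.43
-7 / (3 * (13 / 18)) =-42 / 13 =-3.23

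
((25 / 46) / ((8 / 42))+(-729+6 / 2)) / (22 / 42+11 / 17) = -47502063 / 76912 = -617.62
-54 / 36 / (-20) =3 / 40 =0.08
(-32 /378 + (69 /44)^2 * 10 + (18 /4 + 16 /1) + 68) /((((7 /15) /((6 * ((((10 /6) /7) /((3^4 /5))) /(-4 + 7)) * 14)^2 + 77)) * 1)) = 18687.21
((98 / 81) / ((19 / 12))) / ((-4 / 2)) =-196 / 513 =-0.38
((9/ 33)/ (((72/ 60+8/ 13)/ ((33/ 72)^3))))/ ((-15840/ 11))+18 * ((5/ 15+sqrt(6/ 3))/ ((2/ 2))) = 939588059/ 156598272+18 * sqrt(2) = 31.46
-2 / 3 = -0.67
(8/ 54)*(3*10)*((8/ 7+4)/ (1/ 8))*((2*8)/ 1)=20480/ 7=2925.71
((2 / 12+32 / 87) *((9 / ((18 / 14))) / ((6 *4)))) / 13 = 217 / 18096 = 0.01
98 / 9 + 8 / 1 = 170 / 9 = 18.89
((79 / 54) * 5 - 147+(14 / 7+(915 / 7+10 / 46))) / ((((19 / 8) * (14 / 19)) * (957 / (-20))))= 2348600 / 29120553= 0.08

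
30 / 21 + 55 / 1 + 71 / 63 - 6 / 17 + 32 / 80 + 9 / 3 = 60.60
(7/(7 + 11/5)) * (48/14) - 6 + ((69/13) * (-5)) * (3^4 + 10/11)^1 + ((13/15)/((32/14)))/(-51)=-87645908659/40257360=-2177.14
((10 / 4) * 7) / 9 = 35 / 18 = 1.94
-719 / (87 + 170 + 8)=-719 / 265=-2.71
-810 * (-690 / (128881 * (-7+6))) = -4.34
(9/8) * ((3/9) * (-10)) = -15/4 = -3.75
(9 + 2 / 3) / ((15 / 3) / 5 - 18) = -29 / 51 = -0.57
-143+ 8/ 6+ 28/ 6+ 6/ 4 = -271/ 2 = -135.50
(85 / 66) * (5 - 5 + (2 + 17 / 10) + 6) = 1649 / 132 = 12.49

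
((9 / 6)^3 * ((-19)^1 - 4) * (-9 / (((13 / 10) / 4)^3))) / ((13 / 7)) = 312984000 / 28561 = 10958.44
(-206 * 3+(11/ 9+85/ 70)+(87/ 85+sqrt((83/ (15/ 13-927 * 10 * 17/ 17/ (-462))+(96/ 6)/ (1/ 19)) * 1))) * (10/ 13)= -6581723/ 13923+sqrt(3858625370)/ 4602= -459.23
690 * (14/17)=9660/17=568.24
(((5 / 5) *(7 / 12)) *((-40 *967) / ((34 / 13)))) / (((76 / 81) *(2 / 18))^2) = -77942022795 / 98192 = -793771.62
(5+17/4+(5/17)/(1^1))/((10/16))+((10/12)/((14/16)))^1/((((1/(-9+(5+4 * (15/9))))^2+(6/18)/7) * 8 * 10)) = 15.33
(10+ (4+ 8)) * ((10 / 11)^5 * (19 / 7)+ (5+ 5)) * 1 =26347140 / 102487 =257.08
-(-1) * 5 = 5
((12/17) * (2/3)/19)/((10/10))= 8/323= 0.02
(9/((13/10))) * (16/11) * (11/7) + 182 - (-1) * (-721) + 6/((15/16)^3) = -52814653/102375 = -515.89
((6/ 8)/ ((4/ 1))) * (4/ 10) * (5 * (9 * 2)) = 27/ 4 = 6.75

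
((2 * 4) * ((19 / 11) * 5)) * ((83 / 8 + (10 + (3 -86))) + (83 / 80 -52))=-172653 / 22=-7847.86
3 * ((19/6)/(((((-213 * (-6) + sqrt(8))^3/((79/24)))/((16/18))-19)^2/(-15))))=-5649936646018665471040074165/20176344681730938635386222458519662103771362 + 26524009178490679490665800 * sqrt(2)/10088172340865469317693111229259831051885681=-0.00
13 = 13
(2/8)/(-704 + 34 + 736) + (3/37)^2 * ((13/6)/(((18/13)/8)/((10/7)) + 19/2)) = 9526067/1808164248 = 0.01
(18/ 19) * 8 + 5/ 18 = 2687/ 342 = 7.86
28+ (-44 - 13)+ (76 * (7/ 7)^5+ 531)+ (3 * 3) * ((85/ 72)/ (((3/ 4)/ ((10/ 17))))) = 1759/ 3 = 586.33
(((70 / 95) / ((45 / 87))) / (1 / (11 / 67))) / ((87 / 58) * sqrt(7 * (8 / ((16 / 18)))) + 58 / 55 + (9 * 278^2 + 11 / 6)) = 11276108555558 / 33534674591294562761- 72952110 * sqrt(7) / 33534674591294562761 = 0.00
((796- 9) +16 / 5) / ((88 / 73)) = 288423 / 440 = 655.51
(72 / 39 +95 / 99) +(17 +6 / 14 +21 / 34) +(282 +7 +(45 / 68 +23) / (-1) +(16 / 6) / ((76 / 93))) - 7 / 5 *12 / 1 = 15867918503 / 58198140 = 272.65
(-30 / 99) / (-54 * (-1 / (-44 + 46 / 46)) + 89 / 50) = -21500 / 37191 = -0.58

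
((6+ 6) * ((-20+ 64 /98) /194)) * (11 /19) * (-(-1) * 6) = -375408 /90307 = -4.16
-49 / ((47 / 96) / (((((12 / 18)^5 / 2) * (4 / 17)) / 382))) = -50176 / 12361329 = -0.00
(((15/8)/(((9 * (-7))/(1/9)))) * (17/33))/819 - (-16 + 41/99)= 636913283/40864824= 15.59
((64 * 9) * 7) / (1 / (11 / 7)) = 6336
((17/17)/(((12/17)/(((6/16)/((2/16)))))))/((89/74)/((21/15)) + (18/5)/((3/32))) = 22015/203362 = 0.11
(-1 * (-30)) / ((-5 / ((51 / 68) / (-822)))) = 3 / 548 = 0.01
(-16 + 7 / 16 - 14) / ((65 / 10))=-473 / 104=-4.55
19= 19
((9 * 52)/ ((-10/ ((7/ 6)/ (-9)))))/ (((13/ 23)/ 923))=148603/ 15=9906.87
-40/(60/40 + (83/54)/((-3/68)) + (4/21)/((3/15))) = 45360/36727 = 1.24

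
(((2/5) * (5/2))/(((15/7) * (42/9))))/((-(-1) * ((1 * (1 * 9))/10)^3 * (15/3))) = 20/729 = 0.03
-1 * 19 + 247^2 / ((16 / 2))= 60857 / 8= 7607.12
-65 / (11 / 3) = -195 / 11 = -17.73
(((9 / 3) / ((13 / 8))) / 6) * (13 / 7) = 4 / 7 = 0.57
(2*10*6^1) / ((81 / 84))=1120 / 9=124.44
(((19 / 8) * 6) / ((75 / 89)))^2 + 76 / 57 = 287.28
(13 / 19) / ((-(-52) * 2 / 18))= 9 / 76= 0.12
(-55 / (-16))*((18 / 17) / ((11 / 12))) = 135 / 34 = 3.97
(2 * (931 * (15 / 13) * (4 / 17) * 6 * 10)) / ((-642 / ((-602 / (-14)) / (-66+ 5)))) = 48039600 / 1442467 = 33.30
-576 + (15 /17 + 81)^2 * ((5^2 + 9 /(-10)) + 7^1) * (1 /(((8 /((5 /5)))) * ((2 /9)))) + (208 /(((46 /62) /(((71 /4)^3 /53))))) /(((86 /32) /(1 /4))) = 9048694145761 /75742565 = 119466.43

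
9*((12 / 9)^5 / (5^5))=1024 / 84375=0.01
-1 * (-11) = 11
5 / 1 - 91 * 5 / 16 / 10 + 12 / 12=3.16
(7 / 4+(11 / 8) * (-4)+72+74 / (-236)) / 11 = 6.18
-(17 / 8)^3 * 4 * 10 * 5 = -122825 / 64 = -1919.14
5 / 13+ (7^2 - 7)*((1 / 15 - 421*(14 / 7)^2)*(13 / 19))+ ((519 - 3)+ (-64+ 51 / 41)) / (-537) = -1315809927428 / 27190995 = -48391.39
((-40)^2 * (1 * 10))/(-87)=-16000/87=-183.91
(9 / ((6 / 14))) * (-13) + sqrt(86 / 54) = -273 + sqrt(129) / 9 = -271.74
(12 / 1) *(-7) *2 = -168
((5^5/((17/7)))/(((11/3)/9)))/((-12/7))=-1378125/748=-1842.41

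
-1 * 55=-55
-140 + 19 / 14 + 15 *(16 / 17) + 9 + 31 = -20117 / 238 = -84.53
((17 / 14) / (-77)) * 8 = -68 / 539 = -0.13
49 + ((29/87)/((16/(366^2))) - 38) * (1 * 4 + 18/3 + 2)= 33082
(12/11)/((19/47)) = 564/209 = 2.70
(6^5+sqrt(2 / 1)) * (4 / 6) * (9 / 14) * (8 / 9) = 8 * sqrt(2) / 21+20736 / 7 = 2962.82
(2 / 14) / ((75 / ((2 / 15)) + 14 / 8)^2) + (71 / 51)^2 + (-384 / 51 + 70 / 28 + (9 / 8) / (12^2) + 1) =-24734582586817 / 11871660818304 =-2.08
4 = 4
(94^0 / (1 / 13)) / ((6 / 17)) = 36.83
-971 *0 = 0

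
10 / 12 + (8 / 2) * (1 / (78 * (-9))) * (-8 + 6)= 593 / 702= 0.84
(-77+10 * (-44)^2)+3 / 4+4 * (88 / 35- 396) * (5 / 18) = 4749329 / 252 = 18846.54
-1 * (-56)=56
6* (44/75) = 88/25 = 3.52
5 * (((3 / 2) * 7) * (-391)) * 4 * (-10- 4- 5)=1560090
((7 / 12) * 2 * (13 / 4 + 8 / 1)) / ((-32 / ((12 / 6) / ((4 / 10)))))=-525 / 256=-2.05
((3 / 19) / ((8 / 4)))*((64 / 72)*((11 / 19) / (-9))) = -44 / 9747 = -0.00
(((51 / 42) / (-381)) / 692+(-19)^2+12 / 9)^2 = 1788688765735503025 / 13624425912384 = 131285.44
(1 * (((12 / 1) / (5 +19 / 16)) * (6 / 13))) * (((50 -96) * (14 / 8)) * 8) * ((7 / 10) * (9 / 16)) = -162288 / 715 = -226.98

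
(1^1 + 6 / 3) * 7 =21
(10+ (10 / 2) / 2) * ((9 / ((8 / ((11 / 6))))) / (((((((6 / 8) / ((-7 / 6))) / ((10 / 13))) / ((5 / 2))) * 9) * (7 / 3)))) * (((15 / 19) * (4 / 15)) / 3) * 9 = -6875 / 2964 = -2.32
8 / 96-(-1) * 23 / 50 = 163 / 300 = 0.54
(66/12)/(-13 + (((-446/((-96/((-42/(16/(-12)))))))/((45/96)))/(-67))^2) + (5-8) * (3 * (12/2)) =-104367493/1955592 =-53.37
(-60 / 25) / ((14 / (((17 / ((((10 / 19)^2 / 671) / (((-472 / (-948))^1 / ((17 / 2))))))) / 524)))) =-14291629 / 18110750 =-0.79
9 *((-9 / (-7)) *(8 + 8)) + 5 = 1331 / 7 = 190.14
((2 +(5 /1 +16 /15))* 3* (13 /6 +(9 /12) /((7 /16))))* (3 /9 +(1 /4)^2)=374737 /10080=37.18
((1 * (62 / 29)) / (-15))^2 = 3844 / 189225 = 0.02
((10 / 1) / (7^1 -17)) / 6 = -1 / 6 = -0.17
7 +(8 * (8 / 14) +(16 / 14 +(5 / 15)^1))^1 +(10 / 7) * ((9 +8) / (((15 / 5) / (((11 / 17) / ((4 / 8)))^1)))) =494 / 21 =23.52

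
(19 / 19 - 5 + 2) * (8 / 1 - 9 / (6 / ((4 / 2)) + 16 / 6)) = -12.82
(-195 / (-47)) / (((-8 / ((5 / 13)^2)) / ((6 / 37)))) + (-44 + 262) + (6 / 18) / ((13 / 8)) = 4553245 / 20868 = 218.19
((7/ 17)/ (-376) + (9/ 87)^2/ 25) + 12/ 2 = 806261153/ 134391800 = 6.00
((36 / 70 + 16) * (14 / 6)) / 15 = 578 / 225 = 2.57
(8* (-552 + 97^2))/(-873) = -70856/873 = -81.16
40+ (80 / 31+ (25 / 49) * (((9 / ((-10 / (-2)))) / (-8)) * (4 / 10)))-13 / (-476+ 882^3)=1583247620732 / 37222470691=42.53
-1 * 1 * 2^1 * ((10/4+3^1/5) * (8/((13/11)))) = -2728/65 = -41.97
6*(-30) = -180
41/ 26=1.58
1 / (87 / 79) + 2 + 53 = 4864 / 87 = 55.91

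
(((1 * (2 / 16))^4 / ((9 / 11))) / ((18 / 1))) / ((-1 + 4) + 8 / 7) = 77 / 19243008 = 0.00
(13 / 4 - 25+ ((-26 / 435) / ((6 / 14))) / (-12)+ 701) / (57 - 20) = 10637237 / 579420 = 18.36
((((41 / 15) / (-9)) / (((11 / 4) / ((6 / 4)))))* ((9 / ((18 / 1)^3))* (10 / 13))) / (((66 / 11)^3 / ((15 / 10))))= -41 / 30023136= -0.00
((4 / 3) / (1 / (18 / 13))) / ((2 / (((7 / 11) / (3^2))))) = 28 / 429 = 0.07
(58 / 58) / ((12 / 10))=5 / 6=0.83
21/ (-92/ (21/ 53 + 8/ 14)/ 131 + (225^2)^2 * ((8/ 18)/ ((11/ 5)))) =10863699/ 267844851187048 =0.00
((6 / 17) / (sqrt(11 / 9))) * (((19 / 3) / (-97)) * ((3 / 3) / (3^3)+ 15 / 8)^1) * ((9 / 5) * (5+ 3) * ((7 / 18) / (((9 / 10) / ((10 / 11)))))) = -1098580 * sqrt(11) / 16161849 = -0.23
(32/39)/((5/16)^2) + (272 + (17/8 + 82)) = 2843311/7800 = 364.53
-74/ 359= -0.21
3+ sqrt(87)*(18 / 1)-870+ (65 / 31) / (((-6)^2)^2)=-34832527 / 40176+ 18*sqrt(87)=-699.11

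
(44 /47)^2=1936 /2209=0.88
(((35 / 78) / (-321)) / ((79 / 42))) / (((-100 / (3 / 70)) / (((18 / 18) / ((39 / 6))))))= 7 / 142855700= 0.00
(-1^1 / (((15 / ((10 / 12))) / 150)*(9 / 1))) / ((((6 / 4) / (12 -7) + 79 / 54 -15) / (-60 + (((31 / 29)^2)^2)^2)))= -3645236717527375 / 893940339961307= -4.08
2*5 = 10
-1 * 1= -1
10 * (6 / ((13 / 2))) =120 / 13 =9.23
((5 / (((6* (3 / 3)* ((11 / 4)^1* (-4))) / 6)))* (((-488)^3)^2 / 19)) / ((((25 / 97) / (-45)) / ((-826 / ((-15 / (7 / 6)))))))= 3787378922863236743168 / 1045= 3624286050586829419.30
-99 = -99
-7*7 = -49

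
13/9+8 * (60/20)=229/9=25.44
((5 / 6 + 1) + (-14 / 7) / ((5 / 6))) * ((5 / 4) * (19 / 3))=-4.49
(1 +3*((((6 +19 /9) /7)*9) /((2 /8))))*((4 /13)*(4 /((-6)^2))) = 3532 /819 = 4.31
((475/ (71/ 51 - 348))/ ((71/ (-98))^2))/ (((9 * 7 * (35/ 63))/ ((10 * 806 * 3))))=-160732681200/ 89109757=-1803.76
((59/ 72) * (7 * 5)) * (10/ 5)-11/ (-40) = 20749/ 360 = 57.64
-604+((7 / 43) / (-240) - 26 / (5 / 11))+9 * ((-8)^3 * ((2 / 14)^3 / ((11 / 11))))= -2388046273 / 3539760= -674.64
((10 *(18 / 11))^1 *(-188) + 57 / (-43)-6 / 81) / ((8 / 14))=-275142805 / 51084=-5386.09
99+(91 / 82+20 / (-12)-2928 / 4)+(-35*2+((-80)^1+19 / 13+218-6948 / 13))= -1098.56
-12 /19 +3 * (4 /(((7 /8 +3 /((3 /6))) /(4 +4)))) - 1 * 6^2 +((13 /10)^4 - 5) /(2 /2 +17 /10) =-132395951 /5643000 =-23.46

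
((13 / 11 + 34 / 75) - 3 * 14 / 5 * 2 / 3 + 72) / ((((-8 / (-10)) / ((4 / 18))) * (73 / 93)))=1739999 / 72270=24.08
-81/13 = -6.23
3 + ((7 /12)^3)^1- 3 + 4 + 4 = 14167 /1728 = 8.20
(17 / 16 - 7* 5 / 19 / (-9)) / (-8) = -3467 / 21888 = -0.16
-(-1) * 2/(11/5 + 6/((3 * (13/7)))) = 130/213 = 0.61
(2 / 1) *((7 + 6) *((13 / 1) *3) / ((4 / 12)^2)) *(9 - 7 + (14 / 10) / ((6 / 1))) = 101907 / 5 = 20381.40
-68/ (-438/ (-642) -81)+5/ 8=50589/ 34376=1.47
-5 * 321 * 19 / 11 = -30495 / 11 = -2772.27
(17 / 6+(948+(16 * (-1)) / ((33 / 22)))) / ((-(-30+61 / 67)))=377947 / 11694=32.32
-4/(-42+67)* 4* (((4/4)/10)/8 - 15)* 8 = 9592/125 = 76.74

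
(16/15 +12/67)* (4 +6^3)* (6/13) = 126.49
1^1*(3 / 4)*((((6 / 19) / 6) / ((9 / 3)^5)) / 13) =1 / 80028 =0.00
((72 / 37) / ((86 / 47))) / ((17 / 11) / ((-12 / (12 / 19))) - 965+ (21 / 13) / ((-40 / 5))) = -12259104 / 11127134209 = -0.00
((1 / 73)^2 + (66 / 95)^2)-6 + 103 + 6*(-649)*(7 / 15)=-82708463696 / 48094225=-1719.72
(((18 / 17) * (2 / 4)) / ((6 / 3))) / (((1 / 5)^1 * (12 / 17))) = 15 / 8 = 1.88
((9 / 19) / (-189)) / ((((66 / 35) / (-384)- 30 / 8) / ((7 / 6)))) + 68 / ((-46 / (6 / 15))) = -97674308 / 165402315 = -0.59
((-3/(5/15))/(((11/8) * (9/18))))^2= 20736/121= 171.37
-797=-797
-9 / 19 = -0.47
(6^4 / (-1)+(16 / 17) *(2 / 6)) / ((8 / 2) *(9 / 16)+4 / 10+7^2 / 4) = -660800 / 7599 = -86.96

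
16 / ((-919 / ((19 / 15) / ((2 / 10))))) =-304 / 2757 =-0.11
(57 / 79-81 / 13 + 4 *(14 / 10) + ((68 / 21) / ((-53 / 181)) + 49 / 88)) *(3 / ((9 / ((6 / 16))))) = -5236049641 / 4023539520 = -1.30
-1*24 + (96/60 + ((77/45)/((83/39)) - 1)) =-28132/1245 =-22.60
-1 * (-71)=71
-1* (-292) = 292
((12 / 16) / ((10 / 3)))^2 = 81 / 1600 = 0.05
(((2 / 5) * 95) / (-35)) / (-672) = 19 / 11760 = 0.00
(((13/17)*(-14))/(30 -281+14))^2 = 33124/16232841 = 0.00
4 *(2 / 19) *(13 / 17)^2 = 1352 / 5491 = 0.25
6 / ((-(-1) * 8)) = 3 / 4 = 0.75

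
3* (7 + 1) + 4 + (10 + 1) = 39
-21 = -21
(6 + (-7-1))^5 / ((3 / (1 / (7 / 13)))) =-416 / 21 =-19.81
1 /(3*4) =1 /12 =0.08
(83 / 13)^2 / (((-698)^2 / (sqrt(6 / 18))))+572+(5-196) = 6889 * sqrt(3) / 247012428+381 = 381.00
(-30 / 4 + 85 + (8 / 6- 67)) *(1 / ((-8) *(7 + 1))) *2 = -71 / 192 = -0.37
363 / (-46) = -363 / 46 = -7.89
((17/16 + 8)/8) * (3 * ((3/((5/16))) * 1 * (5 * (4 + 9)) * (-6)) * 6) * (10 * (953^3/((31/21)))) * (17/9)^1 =-26210227245581925/31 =-845491201470384.68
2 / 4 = 1 / 2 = 0.50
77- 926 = -849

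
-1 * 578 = -578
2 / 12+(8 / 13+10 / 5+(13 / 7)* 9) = 10645 / 546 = 19.50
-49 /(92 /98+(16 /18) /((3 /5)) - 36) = 64827 /44426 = 1.46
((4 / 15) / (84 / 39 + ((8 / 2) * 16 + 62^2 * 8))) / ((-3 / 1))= -0.00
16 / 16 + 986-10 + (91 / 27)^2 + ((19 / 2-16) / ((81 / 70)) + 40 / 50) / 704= 2536191721 / 2566080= 988.35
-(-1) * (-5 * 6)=-30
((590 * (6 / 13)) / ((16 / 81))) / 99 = 13.92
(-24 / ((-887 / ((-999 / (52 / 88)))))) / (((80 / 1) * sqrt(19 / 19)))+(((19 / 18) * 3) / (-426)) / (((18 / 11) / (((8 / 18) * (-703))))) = 5058398279 / 5968330290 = 0.85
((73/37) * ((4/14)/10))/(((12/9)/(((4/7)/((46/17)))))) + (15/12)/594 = 5465399/495384120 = 0.01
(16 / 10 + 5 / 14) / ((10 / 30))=411 / 70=5.87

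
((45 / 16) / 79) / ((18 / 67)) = 335 / 2528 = 0.13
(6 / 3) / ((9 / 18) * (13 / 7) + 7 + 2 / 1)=28 / 139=0.20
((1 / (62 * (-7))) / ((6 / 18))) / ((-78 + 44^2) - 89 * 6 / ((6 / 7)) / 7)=-3 / 767746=-0.00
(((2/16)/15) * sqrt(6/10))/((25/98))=49 * sqrt(15)/7500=0.03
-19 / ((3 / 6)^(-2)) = -19 / 4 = -4.75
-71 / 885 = -0.08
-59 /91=-0.65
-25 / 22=-1.14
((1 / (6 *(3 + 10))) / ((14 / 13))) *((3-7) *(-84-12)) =32 / 7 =4.57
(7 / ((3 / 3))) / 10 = 7 / 10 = 0.70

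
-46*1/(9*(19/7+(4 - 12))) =0.97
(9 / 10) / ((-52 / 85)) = -153 / 104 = -1.47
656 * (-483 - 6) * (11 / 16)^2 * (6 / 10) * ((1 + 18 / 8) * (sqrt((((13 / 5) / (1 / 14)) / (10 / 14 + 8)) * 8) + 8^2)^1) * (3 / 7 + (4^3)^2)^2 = -15558923375584875 / 49 - 3111784675116975 * sqrt(3965) / 6832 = -346209321141619.40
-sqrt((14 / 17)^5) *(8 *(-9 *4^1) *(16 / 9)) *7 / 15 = 702464 *sqrt(238) / 73695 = 147.05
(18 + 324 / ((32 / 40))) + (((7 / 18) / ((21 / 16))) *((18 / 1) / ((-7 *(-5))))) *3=14821 / 35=423.46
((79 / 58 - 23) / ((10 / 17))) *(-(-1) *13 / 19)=-55471 / 2204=-25.17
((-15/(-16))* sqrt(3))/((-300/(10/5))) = -0.01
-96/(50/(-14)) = 26.88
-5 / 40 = -1 / 8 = -0.12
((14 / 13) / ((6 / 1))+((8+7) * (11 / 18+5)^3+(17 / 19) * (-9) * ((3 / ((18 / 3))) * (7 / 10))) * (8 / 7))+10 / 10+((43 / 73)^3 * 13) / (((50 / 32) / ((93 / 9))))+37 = 12589483775427634 / 4086108137475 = 3081.05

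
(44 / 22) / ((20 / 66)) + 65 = 358 / 5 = 71.60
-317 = -317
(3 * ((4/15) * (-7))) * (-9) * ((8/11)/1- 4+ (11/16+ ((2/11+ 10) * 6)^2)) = 454881357/2420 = 187967.50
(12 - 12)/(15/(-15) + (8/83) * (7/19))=0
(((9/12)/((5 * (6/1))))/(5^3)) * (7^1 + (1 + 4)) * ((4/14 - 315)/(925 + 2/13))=-28639/35078750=-0.00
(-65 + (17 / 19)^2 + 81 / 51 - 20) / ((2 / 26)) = -6590805 / 6137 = -1073.95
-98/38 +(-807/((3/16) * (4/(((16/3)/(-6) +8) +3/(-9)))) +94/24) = -4987421/684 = -7291.55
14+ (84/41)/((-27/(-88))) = 7630/369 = 20.68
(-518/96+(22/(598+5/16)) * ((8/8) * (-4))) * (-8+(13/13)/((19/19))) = 1980993/51056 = 38.80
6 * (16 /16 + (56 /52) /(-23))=1710 /299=5.72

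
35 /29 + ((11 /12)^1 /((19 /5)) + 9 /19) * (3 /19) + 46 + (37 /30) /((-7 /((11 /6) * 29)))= 250313369 /6595470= 37.95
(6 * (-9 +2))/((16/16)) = -42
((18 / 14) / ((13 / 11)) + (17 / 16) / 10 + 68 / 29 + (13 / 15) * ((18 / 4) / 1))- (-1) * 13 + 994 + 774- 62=728971599 / 422240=1726.44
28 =28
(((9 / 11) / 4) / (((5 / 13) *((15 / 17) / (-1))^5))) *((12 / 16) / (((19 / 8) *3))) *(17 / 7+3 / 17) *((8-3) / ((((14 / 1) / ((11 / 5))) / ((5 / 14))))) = -33658963 / 439897500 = -0.08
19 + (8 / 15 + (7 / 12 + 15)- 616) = -34853 / 60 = -580.88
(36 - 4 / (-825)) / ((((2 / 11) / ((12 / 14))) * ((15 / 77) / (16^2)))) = 83646464 / 375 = 223057.24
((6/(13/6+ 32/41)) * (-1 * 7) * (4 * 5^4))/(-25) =41328/29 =1425.10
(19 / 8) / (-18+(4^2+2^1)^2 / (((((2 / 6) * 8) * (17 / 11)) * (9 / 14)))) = 323 / 14184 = 0.02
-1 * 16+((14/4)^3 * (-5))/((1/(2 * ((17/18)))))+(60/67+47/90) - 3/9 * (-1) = -1123401/2680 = -419.18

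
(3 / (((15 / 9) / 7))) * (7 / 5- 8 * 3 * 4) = -29799 / 25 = -1191.96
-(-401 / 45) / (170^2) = 401 / 1300500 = 0.00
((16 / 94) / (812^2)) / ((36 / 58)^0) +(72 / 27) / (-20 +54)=15494635 / 197555946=0.08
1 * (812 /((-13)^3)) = -812 /2197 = -0.37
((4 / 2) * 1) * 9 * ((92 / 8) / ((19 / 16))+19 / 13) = 49554 / 247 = 200.62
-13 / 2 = -6.50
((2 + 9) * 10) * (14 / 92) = 385 / 23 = 16.74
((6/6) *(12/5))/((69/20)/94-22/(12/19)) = -13536/196253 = -0.07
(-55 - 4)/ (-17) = 59/ 17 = 3.47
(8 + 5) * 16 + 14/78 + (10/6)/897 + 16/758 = 212343392/1019889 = 208.20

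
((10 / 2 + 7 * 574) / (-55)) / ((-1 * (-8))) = -4023 / 440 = -9.14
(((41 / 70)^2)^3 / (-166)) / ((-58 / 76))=90251980579 / 283181143000000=0.00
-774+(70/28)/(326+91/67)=-773.99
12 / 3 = 4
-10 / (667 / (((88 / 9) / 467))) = -880 / 2803401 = -0.00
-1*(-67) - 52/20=64.40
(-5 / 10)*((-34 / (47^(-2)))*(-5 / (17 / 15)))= -165675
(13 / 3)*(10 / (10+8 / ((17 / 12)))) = 1105 / 399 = 2.77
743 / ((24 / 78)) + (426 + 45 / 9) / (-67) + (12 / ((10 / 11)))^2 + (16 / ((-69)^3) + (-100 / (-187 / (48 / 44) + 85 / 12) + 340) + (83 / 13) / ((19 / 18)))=785085725204455787 / 268019225241300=2929.21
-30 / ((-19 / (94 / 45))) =188 / 57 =3.30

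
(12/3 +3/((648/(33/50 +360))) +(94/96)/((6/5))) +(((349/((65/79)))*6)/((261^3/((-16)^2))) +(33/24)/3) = 430259884703/61635880800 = 6.98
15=15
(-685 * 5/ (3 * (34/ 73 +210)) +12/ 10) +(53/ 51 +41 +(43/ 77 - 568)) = -159773656157/ 301672140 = -529.63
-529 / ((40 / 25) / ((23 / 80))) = -12167 / 128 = -95.05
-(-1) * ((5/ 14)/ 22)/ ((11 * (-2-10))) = -5/ 40656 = -0.00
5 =5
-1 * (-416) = 416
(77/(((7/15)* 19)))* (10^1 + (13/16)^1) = 28545/304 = 93.90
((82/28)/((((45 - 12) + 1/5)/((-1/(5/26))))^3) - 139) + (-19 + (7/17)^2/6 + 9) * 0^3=-1112787579/8005018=-139.01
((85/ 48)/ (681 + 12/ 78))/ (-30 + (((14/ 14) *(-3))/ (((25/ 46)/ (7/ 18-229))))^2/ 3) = 0.00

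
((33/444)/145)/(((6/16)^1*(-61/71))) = -1562/981795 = -0.00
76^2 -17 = 5759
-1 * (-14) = 14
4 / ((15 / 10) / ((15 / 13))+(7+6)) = 40 / 143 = 0.28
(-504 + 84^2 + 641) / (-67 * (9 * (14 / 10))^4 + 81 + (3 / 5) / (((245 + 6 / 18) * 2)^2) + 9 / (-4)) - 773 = -1767723171300447509 / 2286822031374033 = -773.00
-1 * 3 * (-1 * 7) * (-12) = -252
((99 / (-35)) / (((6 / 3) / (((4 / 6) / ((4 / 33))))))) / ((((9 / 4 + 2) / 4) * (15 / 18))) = -26136 / 2975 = -8.79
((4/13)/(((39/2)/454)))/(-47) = -0.15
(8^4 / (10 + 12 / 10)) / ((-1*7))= -2560 / 49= -52.24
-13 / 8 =-1.62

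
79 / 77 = 1.03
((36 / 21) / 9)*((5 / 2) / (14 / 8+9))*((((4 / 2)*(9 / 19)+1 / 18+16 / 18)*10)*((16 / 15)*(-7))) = -414080 / 66177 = -6.26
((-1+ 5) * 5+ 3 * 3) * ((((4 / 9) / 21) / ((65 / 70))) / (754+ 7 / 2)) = 464 / 531765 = 0.00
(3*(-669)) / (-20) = 100.35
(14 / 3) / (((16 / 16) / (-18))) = -84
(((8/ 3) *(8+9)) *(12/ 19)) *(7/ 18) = 1904/ 171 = 11.13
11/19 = 0.58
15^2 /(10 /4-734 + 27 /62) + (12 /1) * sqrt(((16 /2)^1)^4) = 17398209 /22663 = 767.69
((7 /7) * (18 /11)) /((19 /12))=216 /209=1.03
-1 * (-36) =36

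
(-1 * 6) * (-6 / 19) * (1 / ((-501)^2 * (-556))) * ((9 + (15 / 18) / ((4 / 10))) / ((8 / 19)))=-133 / 372150816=-0.00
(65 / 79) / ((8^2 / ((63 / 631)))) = 4095 / 3190336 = 0.00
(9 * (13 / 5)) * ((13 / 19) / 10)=1.60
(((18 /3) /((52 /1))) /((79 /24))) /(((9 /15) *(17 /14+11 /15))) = 12600 /420043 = 0.03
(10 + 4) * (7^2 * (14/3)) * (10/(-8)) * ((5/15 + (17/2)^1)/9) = -636265/162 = -3927.56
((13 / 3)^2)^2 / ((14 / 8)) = 114244 / 567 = 201.49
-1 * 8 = -8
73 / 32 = 2.28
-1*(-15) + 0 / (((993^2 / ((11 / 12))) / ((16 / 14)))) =15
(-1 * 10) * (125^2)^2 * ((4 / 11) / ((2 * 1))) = -4882812500 / 11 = -443892045.45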